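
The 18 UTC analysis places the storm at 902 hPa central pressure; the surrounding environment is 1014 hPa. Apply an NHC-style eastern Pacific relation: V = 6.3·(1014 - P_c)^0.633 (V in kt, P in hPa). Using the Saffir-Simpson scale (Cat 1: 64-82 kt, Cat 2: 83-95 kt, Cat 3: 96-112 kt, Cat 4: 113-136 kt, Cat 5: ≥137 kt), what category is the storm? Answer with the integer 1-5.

ΔP = 1014 − 902 = 112 hPa.
V ≈ 6.3 × 112^0.633 = 6.3 × 19.82 ≈ 125 kt.
125 kt falls in the Category 4 band.

4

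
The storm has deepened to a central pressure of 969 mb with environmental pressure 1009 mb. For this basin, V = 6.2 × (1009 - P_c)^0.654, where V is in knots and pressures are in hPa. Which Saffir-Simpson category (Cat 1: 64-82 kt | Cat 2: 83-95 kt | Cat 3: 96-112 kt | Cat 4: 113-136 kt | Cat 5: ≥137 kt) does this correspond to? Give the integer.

1

ΔP = 1009 − 969 = 40 mb.
V ≈ 6.2 × 40^0.654 = 6.2 × 11.16 ≈ 69 kt.
69 kt falls in the Category 1 band.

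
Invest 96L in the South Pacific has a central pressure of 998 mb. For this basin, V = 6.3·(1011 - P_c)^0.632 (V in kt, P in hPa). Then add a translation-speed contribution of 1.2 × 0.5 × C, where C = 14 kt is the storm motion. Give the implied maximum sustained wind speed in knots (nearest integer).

40 kt

ΔP = 1011 − 998 = 13 mb.
13^0.632 ≈ 5.058.
V ≈ 6.3 × 5.058 ≈ 31.9 kt.
Translation term: 1.2 × 0.5 × 14 = 8.4 kt.
Corrected V ≈ 40.3 kt → 40 kt.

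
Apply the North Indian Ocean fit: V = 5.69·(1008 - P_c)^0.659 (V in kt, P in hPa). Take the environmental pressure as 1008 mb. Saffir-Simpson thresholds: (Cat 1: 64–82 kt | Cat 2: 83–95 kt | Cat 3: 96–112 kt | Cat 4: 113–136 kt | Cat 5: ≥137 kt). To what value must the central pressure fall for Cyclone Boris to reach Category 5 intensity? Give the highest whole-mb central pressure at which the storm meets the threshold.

883 mb

Category 5 begins at V = 137 kt.
Required ΔP = (137/5.69)^(1/0.659) = 24.077^1.517 ≈ 124.89 mb.
P_c ≤ 1008 − 124.89 = 883.11, so the highest integer P_c is 883 mb.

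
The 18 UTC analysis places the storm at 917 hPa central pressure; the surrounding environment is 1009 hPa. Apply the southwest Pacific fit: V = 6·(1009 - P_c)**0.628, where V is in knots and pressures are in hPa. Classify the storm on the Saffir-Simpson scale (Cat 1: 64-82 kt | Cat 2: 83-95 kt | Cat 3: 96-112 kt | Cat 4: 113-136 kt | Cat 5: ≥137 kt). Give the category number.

ΔP = 1009 − 917 = 92 hPa.
V ≈ 6 × 92^0.628 = 6 × 17.11 ≈ 103 kt.
103 kt falls in the Category 3 band.

3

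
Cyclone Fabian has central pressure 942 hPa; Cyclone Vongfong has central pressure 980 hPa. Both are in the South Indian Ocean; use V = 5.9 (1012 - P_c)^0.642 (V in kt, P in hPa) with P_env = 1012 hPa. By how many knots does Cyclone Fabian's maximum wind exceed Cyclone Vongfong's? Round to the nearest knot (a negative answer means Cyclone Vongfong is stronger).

Cyclone Fabian: ΔP = 70; V ≈ 5.9 × 70^0.642 ≈ 90.24 kt.
Cyclone Vongfong: ΔP = 32; V ≈ 5.9 × 32^0.642 ≈ 54.60 kt.
Difference ≈ 90.24 − 54.60 = 35.64 → 36 kt.

36 kt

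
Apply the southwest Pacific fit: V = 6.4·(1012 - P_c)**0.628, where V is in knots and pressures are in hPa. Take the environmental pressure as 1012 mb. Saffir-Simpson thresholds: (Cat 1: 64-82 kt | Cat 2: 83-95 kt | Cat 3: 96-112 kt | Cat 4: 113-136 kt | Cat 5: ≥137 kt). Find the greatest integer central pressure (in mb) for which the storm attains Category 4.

915 mb

Category 4 begins at V = 113 kt.
Required ΔP = (113/6.4)^(1/0.628) = 17.656^1.592 ≈ 96.72 mb.
P_c ≤ 1012 − 96.72 = 915.28, so the highest integer P_c is 915 mb.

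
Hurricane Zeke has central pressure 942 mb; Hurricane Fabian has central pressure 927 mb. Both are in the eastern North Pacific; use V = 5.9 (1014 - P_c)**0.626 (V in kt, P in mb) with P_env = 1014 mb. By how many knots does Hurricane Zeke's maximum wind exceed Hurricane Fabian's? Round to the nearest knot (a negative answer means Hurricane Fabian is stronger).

-11 kt

Hurricane Zeke: ΔP = 72; V ≈ 5.9 × 72^0.626 ≈ 85.81 kt.
Hurricane Fabian: ΔP = 87; V ≈ 5.9 × 87^0.626 ≈ 96.60 kt.
Difference ≈ 85.81 − 96.60 = -10.79 → -11 kt.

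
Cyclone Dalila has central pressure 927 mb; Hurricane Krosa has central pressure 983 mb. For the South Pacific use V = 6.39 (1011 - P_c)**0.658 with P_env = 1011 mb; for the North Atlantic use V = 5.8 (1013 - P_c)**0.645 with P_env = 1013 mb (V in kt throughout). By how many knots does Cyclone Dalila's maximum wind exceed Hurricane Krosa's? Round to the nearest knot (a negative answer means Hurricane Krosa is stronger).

66 kt

Cyclone Dalila: ΔP = 84; V ≈ 6.39 × 84^0.658 ≈ 117.94 kt.
Hurricane Krosa: ΔP = 30; V ≈ 5.8 × 30^0.645 ≈ 52.02 kt.
Difference ≈ 117.94 − 52.02 = 65.92 → 66 kt.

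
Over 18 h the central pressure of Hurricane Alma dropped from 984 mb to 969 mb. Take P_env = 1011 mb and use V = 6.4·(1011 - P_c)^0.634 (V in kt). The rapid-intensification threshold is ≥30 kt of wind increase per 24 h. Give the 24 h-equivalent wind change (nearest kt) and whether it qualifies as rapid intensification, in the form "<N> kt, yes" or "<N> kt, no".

22 kt, no

V₁: ΔP = 27, V ≈ 6.4 × 27^0.634 ≈ 51.72 kt.
V₂: ΔP = 42, V ≈ 6.4 × 42^0.634 ≈ 68.44 kt.
ΔV over 18 h = 16.72 kt → 24 h equivalent = 16.72 × 24/18 ≈ 22.29 kt.
22 kt < 30 kt ⇒ not rapid intensification.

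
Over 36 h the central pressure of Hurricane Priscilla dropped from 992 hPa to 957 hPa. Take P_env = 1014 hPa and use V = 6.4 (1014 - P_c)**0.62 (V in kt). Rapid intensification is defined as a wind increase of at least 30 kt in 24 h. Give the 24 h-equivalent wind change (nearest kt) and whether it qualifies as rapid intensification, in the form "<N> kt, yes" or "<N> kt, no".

23 kt, no

V₁: ΔP = 22, V ≈ 6.4 × 22^0.62 ≈ 43.50 kt.
V₂: ΔP = 57, V ≈ 6.4 × 57^0.62 ≈ 78.49 kt.
ΔV over 36 h = 34.99 kt → 24 h equivalent = 34.99 × 24/36 ≈ 23.33 kt.
23 kt < 30 kt ⇒ not rapid intensification.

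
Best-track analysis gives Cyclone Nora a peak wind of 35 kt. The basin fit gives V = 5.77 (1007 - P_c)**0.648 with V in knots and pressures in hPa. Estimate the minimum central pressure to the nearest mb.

ΔP = (V / 5.77)^(1/0.648) = (35/5.77)^1.543.
35/5.77 = 6.066; 6.066^1.543 ≈ 16.15 mb.
P_c = 1007 − 16.15 = 990.85 ≈ 991 mb.

991 mb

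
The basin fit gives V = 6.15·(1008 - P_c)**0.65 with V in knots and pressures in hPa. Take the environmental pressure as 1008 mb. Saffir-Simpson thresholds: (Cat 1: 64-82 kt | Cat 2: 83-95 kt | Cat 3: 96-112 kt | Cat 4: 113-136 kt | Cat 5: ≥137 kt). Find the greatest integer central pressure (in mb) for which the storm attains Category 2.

953 mb

Category 2 begins at V = 83 kt.
Required ΔP = (83/6.15)^(1/0.65) = 13.496^1.538 ≈ 54.80 mb.
P_c ≤ 1008 − 54.80 = 953.20, so the highest integer P_c is 953 mb.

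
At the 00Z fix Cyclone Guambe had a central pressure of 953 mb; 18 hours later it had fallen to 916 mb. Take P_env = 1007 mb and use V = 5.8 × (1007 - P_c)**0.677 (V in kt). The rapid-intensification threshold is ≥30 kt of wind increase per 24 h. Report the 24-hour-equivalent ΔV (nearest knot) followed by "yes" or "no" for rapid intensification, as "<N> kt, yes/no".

49 kt, yes

V₁: ΔP = 54, V ≈ 5.8 × 54^0.677 ≈ 86.35 kt.
V₂: ΔP = 91, V ≈ 5.8 × 91^0.677 ≈ 122.94 kt.
ΔV over 18 h = 36.59 kt → 24 h equivalent = 36.59 × 24/18 ≈ 48.79 kt.
49 kt ≥ 30 kt ⇒ rapid intensification.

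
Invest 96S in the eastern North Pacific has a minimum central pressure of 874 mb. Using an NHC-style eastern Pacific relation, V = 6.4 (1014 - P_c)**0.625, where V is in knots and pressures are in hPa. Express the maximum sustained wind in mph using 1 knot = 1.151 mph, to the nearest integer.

162 mph

ΔP = 1014 − 874 = 140 mb.
V ≈ 6.4 × 140^0.625 = 6.4 × 21.945 ≈ 140.446 kt.
140.446 × 1.151 ≈ 161.65 mph → 162 mph.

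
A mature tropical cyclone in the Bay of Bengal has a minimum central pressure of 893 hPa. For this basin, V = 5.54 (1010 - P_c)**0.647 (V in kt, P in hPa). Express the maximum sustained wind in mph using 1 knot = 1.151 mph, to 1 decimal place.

ΔP = 1010 − 893 = 117 hPa.
V ≈ 5.54 × 117^0.647 = 5.54 × 21.783 ≈ 120.677 kt.
120.677 × 1.151 ≈ 138.90 mph → 138.9 mph.

138.9 mph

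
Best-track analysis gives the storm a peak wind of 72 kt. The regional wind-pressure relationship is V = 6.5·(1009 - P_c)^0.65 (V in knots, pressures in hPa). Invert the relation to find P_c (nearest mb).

ΔP = (V / 6.5)^(1/0.65) = (72/6.5)^1.538.
72/6.5 = 11.077; 11.077^1.538 ≈ 40.44 mb.
P_c = 1009 − 40.44 = 968.56 ≈ 969 mb.

969 mb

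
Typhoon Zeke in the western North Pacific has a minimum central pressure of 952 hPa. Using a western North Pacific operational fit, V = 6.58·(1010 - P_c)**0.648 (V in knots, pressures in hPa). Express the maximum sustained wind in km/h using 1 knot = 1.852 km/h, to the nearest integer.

ΔP = 1010 − 952 = 58 hPa.
V ≈ 6.58 × 58^0.648 = 6.58 × 13.890 ≈ 91.396 kt.
91.396 × 1.852 ≈ 169.27 km/h → 169 km/h.

169 km/h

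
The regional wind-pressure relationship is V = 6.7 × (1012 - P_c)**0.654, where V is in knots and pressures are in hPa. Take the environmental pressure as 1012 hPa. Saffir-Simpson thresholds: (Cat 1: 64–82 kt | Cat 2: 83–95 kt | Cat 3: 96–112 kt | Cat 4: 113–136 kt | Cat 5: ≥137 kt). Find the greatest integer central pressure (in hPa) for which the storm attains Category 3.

953 hPa

Category 3 begins at V = 96 kt.
Required ΔP = (96/6.7)^(1/0.654) = 14.328^1.529 ≈ 58.60 hPa.
P_c ≤ 1012 − 58.60 = 953.40, so the highest integer P_c is 953 hPa.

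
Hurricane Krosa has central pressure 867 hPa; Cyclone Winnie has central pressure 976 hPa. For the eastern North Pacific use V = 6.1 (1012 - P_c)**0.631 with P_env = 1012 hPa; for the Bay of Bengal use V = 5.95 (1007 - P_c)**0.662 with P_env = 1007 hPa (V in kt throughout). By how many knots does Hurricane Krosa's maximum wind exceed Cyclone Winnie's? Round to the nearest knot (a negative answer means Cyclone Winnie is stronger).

Hurricane Krosa: ΔP = 145; V ≈ 6.1 × 145^0.631 ≈ 140.98 kt.
Cyclone Winnie: ΔP = 31; V ≈ 5.95 × 31^0.662 ≈ 57.78 kt.
Difference ≈ 140.98 − 57.78 = 83.20 → 83 kt.

83 kt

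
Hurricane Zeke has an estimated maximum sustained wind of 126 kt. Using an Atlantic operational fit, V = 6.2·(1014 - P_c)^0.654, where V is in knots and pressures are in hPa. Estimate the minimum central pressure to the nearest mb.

ΔP = (V / 6.2)^(1/0.654) = (126/6.2)^1.529.
126/6.2 = 20.323; 20.323^1.529 ≈ 99.99 mb.
P_c = 1014 − 99.99 = 914.01 ≈ 914 mb.

914 mb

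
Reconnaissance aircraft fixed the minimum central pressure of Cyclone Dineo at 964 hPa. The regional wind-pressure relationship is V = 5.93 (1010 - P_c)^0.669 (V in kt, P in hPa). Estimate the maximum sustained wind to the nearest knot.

77 kt

ΔP = 1010 − 964 = 46 hPa.
46^0.669 ≈ 12.953.
V ≈ 5.93 × 12.953 ≈ 76.8 kt.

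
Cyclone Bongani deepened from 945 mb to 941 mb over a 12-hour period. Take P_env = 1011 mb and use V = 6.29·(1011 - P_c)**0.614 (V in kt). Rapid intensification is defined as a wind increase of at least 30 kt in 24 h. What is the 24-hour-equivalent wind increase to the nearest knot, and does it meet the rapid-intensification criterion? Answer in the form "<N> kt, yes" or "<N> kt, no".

V₁: ΔP = 66, V ≈ 6.29 × 66^0.614 ≈ 82.39 kt.
V₂: ΔP = 70, V ≈ 6.29 × 70^0.614 ≈ 85.42 kt.
ΔV over 12 h = 3.03 kt → 24 h equivalent = 3.03 × 24/12 ≈ 6.06 kt.
6 kt < 30 kt ⇒ not rapid intensification.

6 kt, no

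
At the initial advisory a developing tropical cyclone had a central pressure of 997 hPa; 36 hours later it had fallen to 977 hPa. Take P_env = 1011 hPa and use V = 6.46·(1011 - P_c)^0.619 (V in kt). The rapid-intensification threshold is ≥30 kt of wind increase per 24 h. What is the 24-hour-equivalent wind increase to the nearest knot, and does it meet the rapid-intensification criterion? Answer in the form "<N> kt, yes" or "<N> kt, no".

16 kt, no

V₁: ΔP = 14, V ≈ 6.46 × 14^0.619 ≈ 33.09 kt.
V₂: ΔP = 34, V ≈ 6.46 × 34^0.619 ≈ 57.31 kt.
ΔV over 36 h = 24.22 kt → 24 h equivalent = 24.22 × 24/36 ≈ 16.15 kt.
16 kt < 30 kt ⇒ not rapid intensification.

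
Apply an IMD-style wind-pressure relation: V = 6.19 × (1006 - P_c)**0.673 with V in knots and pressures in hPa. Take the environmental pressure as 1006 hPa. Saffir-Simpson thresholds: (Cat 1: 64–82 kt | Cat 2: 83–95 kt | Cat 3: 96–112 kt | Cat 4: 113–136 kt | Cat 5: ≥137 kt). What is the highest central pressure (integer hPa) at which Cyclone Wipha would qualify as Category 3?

947 hPa

Category 3 begins at V = 96 kt.
Required ΔP = (96/6.19)^(1/0.673) = 15.509^1.486 ≈ 58.76 hPa.
P_c ≤ 1006 − 58.76 = 947.24, so the highest integer P_c is 947 hPa.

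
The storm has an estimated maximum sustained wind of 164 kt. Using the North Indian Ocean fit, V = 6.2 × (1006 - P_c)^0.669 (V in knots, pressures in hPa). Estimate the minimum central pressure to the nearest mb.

ΔP = (V / 6.2)^(1/0.669) = (164/6.2)^1.495.
164/6.2 = 26.452; 26.452^1.495 ≈ 133.73 mb.
P_c = 1006 − 133.73 = 872.27 ≈ 872 mb.

872 mb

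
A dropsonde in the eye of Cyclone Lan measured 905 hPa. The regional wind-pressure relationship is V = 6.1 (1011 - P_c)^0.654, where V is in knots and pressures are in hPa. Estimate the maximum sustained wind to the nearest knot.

ΔP = 1011 − 905 = 106 hPa.
106^0.654 ≈ 21.113.
V ≈ 6.1 × 21.113 ≈ 128.8 kt.

129 kt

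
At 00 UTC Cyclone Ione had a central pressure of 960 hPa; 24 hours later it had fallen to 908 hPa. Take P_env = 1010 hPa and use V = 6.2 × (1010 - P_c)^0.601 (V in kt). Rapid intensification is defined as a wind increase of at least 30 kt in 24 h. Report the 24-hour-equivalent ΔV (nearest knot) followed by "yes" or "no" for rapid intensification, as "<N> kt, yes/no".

V₁: ΔP = 50, V ≈ 6.2 × 50^0.601 ≈ 65.08 kt.
V₂: ΔP = 102, V ≈ 6.2 × 102^0.601 ≈ 99.90 kt.
ΔV over 24 h = 34.82 kt → 24 h equivalent = 34.82 × 24/24 ≈ 34.82 kt.
35 kt ≥ 30 kt ⇒ rapid intensification.

35 kt, yes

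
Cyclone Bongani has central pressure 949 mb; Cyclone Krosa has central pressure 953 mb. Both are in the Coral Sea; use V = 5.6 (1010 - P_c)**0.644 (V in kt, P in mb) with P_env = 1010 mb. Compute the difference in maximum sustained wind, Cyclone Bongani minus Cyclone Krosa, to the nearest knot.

Cyclone Bongani: ΔP = 61; V ≈ 5.6 × 61^0.644 ≈ 79.06 kt.
Cyclone Krosa: ΔP = 57; V ≈ 5.6 × 57^0.644 ≈ 75.68 kt.
Difference ≈ 79.06 − 75.68 = 3.38 → 3 kt.

3 kt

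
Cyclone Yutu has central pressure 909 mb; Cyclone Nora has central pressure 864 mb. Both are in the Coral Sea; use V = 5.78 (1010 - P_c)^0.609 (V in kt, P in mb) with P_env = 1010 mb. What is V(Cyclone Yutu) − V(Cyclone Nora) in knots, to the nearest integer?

Cyclone Yutu: ΔP = 101; V ≈ 5.78 × 101^0.609 ≈ 96.06 kt.
Cyclone Nora: ΔP = 146; V ≈ 5.78 × 146^0.609 ≈ 120.23 kt.
Difference ≈ 96.06 − 120.23 = -24.17 → -24 kt.

-24 kt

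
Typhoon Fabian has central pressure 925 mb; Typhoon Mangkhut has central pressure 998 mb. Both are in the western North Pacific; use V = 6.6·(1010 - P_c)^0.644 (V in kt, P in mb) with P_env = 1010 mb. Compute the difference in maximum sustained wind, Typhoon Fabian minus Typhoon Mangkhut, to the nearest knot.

Typhoon Fabian: ΔP = 85; V ≈ 6.6 × 85^0.644 ≈ 115.37 kt.
Typhoon Mangkhut: ΔP = 12; V ≈ 6.6 × 12^0.644 ≈ 32.70 kt.
Difference ≈ 115.37 − 32.70 = 82.67 → 83 kt.

83 kt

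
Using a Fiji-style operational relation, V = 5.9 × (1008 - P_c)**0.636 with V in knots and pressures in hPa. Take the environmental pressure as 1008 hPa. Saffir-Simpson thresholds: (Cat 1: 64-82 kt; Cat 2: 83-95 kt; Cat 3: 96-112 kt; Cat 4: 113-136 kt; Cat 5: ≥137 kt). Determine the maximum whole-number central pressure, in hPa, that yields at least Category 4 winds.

904 hPa

Category 4 begins at V = 113 kt.
Required ΔP = (113/5.9)^(1/0.636) = 19.153^1.572 ≈ 103.77 hPa.
P_c ≤ 1008 − 103.77 = 904.23, so the highest integer P_c is 904 hPa.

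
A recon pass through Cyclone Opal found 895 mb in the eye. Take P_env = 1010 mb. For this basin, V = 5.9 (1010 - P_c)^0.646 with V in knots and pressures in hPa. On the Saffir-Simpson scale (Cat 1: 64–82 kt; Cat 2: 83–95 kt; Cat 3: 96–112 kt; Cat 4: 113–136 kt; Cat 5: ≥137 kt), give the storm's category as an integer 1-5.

ΔP = 1010 − 895 = 115 mb.
V ≈ 5.9 × 115^0.646 = 5.9 × 21.44 ≈ 126 kt.
126 kt falls in the Category 4 band.

4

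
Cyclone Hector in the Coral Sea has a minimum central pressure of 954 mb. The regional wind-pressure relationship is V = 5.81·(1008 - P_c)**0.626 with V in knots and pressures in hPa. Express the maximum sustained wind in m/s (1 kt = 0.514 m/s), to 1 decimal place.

36.3 m/s

ΔP = 1008 − 954 = 54 mb.
V ≈ 5.81 × 54^0.626 = 5.81 × 12.147 ≈ 70.576 kt.
70.576 × 0.514 ≈ 36.28 m/s → 36.3 m/s.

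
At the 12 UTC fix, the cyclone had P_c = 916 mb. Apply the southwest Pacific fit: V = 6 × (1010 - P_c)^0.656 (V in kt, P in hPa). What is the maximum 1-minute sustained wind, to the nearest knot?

ΔP = 1010 − 916 = 94 mb.
94^0.656 ≈ 19.696.
V ≈ 6 × 19.696 ≈ 118.2 kt.

118 kt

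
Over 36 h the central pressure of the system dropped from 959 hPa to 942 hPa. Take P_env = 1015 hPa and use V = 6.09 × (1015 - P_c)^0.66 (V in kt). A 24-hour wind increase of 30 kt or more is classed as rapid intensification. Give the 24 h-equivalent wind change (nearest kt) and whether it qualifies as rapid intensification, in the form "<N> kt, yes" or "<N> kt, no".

11 kt, no

V₁: ΔP = 56, V ≈ 6.09 × 56^0.66 ≈ 86.78 kt.
V₂: ΔP = 73, V ≈ 6.09 × 73^0.66 ≈ 103.37 kt.
ΔV over 36 h = 16.59 kt → 24 h equivalent = 16.59 × 24/36 ≈ 11.06 kt.
11 kt < 30 kt ⇒ not rapid intensification.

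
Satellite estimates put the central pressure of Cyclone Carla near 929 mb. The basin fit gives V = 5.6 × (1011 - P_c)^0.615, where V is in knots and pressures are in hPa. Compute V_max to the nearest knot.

ΔP = 1011 − 929 = 82 mb.
82^0.615 ≈ 15.031.
V ≈ 5.6 × 15.031 ≈ 84.2 kt.

84 kt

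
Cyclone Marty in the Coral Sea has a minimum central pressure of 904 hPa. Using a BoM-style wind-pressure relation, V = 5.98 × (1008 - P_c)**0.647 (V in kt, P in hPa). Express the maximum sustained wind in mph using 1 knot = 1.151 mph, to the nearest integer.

139 mph

ΔP = 1008 − 904 = 104 hPa.
V ≈ 5.98 × 104^0.647 = 5.98 × 20.185 ≈ 120.704 kt.
120.704 × 1.151 ≈ 138.93 mph → 139 mph.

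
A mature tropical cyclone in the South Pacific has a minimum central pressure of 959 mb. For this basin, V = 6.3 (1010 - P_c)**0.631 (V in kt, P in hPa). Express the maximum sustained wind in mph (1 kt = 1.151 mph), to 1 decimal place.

86.7 mph

ΔP = 1010 − 959 = 51 mb.
V ≈ 6.3 × 51^0.631 = 6.3 × 11.953 ≈ 75.304 kt.
75.304 × 1.151 ≈ 86.67 mph → 86.7 mph.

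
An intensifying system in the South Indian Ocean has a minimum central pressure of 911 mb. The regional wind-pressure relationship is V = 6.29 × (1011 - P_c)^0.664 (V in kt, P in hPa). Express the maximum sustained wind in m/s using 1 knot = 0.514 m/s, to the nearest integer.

ΔP = 1011 − 911 = 100 mb.
V ≈ 6.29 × 100^0.664 = 6.29 × 21.281 ≈ 133.860 kt.
133.860 × 0.514 ≈ 68.80 m/s → 69 m/s.

69 m/s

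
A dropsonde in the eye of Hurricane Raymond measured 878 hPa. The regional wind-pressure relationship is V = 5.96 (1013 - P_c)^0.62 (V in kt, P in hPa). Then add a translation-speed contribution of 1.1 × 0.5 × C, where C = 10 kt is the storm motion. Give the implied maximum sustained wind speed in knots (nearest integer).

130 kt

ΔP = 1013 − 878 = 135 hPa.
135^0.62 ≈ 20.932.
V ≈ 5.96 × 20.932 ≈ 124.8 kt.
Translation term: 1.1 × 0.5 × 10 = 5.5 kt.
Corrected V ≈ 130.3 kt → 130 kt.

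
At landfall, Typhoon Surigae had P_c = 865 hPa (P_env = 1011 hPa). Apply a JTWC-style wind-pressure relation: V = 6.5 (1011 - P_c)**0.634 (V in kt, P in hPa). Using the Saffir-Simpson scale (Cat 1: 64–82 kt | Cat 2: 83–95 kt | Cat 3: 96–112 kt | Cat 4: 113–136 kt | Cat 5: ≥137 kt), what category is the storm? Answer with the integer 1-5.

ΔP = 1011 − 865 = 146 hPa.
V ≈ 6.5 × 146^0.634 = 6.5 × 23.56 ≈ 153 kt.
153 kt falls in the Category 5 band.

5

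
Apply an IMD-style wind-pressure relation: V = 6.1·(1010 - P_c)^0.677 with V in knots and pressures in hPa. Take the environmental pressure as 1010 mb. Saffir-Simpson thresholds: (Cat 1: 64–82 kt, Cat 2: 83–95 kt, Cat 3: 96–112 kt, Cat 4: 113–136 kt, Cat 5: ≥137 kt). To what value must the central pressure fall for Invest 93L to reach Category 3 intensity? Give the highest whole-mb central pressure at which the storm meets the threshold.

Category 3 begins at V = 96 kt.
Required ΔP = (96/6.1)^(1/0.677) = 15.738^1.477 ≈ 58.61 mb.
P_c ≤ 1010 − 58.61 = 951.39, so the highest integer P_c is 951 mb.

951 mb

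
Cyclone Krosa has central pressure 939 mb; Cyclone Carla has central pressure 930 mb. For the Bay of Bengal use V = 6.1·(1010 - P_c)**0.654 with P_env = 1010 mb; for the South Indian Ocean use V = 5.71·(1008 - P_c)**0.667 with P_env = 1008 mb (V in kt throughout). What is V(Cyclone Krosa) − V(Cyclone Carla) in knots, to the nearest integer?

Cyclone Krosa: ΔP = 71; V ≈ 6.1 × 71^0.654 ≈ 99.10 kt.
Cyclone Carla: ΔP = 78; V ≈ 5.71 × 78^0.667 ≈ 104.39 kt.
Difference ≈ 99.10 − 104.39 = -5.29 → -5 kt.

-5 kt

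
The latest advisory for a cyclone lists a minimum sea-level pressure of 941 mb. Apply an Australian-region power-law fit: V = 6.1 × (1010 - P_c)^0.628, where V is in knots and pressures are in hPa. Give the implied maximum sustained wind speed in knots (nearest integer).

87 kt

ΔP = 1010 − 941 = 69 mb.
69^0.628 ≈ 14.282.
V ≈ 6.1 × 14.282 ≈ 87.1 kt.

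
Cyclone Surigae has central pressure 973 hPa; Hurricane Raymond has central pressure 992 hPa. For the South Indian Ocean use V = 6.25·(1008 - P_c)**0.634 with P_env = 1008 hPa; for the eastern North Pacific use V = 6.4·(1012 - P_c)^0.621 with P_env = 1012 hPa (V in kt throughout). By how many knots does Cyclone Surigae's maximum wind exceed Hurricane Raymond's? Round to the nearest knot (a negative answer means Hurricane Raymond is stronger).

18 kt

Cyclone Surigae: ΔP = 35; V ≈ 6.25 × 35^0.634 ≈ 59.54 kt.
Hurricane Raymond: ΔP = 20; V ≈ 6.4 × 20^0.621 ≈ 41.13 kt.
Difference ≈ 59.54 − 41.13 = 18.41 → 18 kt.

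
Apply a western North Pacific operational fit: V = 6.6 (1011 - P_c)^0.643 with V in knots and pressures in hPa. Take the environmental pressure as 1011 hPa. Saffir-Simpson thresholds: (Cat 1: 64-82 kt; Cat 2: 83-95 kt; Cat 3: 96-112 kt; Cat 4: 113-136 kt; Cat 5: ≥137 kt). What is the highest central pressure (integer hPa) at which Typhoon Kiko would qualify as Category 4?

928 hPa

Category 4 begins at V = 113 kt.
Required ΔP = (113/6.6)^(1/0.643) = 17.121^1.555 ≈ 82.87 hPa.
P_c ≤ 1011 − 82.87 = 928.13, so the highest integer P_c is 928 hPa.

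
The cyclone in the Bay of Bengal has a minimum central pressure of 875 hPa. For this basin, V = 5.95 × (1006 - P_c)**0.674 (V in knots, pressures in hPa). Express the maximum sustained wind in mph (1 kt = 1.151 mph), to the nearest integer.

183 mph

ΔP = 1006 − 875 = 131 hPa.
V ≈ 5.95 × 131^0.674 = 5.95 × 26.733 ≈ 159.059 kt.
159.059 × 1.151 ≈ 183.08 mph → 183 mph.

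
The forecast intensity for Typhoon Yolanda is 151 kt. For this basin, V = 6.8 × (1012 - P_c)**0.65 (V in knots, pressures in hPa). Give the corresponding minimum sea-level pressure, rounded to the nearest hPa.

894 hPa

ΔP = (V / 6.8)^(1/0.65) = (151/6.8)^1.538.
151/6.8 = 22.206; 22.206^1.538 ≈ 117.89 hPa.
P_c = 1012 − 117.89 = 894.11 ≈ 894 hPa.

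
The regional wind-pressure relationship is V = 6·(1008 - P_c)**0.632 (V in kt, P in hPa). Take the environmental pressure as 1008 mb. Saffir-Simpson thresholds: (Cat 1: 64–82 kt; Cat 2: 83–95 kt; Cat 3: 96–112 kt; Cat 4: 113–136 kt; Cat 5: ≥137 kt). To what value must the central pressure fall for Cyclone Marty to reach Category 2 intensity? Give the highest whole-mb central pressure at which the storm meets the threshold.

Category 2 begins at V = 83 kt.
Required ΔP = (83/6)^(1/0.632) = 13.833^1.582 ≈ 63.87 mb.
P_c ≤ 1008 − 63.87 = 944.13, so the highest integer P_c is 944 mb.

944 mb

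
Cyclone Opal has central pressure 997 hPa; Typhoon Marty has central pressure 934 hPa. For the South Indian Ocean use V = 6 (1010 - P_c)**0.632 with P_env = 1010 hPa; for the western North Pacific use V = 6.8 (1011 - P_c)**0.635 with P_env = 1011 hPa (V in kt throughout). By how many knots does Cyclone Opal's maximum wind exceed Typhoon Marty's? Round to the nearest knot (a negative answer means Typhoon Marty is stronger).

-77 kt

Cyclone Opal: ΔP = 13; V ≈ 6 × 13^0.632 ≈ 30.35 kt.
Typhoon Marty: ΔP = 77; V ≈ 6.8 × 77^0.635 ≈ 107.26 kt.
Difference ≈ 30.35 − 107.26 = -76.91 → -77 kt.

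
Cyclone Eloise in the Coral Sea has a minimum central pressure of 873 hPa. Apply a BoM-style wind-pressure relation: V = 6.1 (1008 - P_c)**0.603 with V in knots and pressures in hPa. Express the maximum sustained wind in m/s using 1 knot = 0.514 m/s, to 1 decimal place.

60.4 m/s

ΔP = 1008 − 873 = 135 hPa.
V ≈ 6.1 × 135^0.603 = 6.1 × 19.257 ≈ 117.468 kt.
117.468 × 0.514 ≈ 60.38 m/s → 60.4 m/s.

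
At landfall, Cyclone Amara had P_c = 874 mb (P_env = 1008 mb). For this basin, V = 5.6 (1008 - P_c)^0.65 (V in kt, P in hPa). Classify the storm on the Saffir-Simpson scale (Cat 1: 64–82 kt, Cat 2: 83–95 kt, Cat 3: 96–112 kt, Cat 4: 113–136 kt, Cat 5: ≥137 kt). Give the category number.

4

ΔP = 1008 − 874 = 134 mb.
V ≈ 5.6 × 134^0.65 = 5.6 × 24.13 ≈ 135 kt.
135 kt falls in the Category 4 band.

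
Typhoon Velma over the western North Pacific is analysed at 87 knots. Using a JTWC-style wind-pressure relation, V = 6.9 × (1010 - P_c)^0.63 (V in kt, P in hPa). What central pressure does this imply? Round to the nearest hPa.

ΔP = (V / 6.9)^(1/0.63) = (87/6.9)^1.587.
87/6.9 = 12.609; 12.609^1.587 ≈ 55.86 hPa.
P_c = 1010 − 55.86 = 954.14 ≈ 954 hPa.

954 hPa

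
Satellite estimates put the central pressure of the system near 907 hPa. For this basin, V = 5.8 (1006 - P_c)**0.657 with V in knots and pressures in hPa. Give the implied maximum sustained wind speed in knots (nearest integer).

119 kt

ΔP = 1006 − 907 = 99 hPa.
99^0.657 ≈ 20.471.
V ≈ 5.8 × 20.471 ≈ 118.7 kt.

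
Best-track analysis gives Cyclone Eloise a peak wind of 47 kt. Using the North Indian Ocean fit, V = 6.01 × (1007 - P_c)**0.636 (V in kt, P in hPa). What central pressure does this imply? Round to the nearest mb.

ΔP = (V / 6.01)^(1/0.636) = (47/6.01)^1.572.
47/6.01 = 7.820; 7.820^1.572 ≈ 25.38 mb.
P_c = 1007 − 25.38 = 981.62 ≈ 982 mb.

982 mb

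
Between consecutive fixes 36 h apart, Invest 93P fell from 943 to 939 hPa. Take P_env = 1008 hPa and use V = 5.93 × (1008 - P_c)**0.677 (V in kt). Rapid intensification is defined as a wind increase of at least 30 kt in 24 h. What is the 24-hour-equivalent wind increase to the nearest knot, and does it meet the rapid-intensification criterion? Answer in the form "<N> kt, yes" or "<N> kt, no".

V₁: ΔP = 65, V ≈ 5.93 × 65^0.677 ≈ 100.09 kt.
V₂: ΔP = 69, V ≈ 5.93 × 69^0.677 ≈ 104.22 kt.
ΔV over 36 h = 4.13 kt → 24 h equivalent = 4.13 × 24/36 ≈ 2.75 kt.
3 kt < 30 kt ⇒ not rapid intensification.

3 kt, no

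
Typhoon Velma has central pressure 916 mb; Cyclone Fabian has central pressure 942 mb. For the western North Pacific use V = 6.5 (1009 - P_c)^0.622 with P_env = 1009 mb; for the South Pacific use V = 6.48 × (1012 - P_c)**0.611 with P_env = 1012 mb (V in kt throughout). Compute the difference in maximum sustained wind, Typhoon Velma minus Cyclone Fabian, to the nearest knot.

Typhoon Velma: ΔP = 93; V ≈ 6.5 × 93^0.622 ≈ 108.97 kt.
Cyclone Fabian: ΔP = 70; V ≈ 6.48 × 70^0.611 ≈ 86.88 kt.
Difference ≈ 108.97 − 86.88 = 22.09 → 22 kt.

22 kt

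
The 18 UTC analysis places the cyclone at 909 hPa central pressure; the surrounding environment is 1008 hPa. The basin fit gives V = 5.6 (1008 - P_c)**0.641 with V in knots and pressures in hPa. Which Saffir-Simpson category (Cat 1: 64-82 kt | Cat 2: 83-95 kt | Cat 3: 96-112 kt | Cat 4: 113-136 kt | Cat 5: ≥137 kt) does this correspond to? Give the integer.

3

ΔP = 1008 − 909 = 99 hPa.
V ≈ 5.6 × 99^0.641 = 5.6 × 19.02 ≈ 107 kt.
107 kt falls in the Category 3 band.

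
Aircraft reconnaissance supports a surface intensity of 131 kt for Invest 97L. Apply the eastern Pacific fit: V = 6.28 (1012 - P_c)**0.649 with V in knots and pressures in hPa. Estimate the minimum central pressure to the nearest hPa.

ΔP = (V / 6.28)^(1/0.649) = (131/6.28)^1.541.
131/6.28 = 20.860; 20.860^1.541 ≈ 107.85 hPa.
P_c = 1012 − 107.85 = 904.15 ≈ 904 hPa.

904 hPa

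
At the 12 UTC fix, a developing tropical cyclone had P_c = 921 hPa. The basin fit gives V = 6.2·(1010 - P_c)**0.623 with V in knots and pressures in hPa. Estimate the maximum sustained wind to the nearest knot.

ΔP = 1010 − 921 = 89 hPa.
89^0.623 ≈ 16.386.
V ≈ 6.2 × 16.386 ≈ 101.6 kt.

102 kt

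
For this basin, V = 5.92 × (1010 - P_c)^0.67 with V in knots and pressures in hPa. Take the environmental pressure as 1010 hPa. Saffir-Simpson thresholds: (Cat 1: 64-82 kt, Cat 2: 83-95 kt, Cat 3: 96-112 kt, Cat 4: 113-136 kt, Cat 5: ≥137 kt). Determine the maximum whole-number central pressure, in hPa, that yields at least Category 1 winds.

975 hPa

Category 1 begins at V = 64 kt.
Required ΔP = (64/5.92)^(1/0.67) = 10.811^1.493 ≈ 34.92 hPa.
P_c ≤ 1010 − 34.92 = 975.08, so the highest integer P_c is 975 hPa.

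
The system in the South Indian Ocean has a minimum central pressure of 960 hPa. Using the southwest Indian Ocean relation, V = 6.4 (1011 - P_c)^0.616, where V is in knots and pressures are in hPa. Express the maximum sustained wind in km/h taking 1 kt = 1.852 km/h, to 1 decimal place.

133.6 km/h

ΔP = 1011 − 960 = 51 hPa.
V ≈ 6.4 × 51^0.616 = 6.4 × 11.268 ≈ 72.118 kt.
72.118 × 1.852 ≈ 133.56 km/h → 133.6 km/h.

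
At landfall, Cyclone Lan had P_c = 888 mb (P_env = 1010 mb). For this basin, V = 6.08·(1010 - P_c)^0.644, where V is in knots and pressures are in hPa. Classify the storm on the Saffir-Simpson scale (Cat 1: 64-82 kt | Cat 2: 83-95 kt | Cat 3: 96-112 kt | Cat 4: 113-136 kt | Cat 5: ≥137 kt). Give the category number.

ΔP = 1010 − 888 = 122 mb.
V ≈ 6.08 × 122^0.644 = 6.08 × 22.06 ≈ 134 kt.
134 kt falls in the Category 4 band.

4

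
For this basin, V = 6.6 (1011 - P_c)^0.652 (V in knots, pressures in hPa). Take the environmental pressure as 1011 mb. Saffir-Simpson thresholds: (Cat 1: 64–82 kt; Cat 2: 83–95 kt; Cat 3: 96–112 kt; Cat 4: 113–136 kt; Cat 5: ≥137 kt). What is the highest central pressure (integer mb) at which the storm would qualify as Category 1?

Category 1 begins at V = 64 kt.
Required ΔP = (64/6.6)^(1/0.652) = 9.697^1.534 ≈ 32.60 mb.
P_c ≤ 1011 − 32.60 = 978.40, so the highest integer P_c is 978 mb.

978 mb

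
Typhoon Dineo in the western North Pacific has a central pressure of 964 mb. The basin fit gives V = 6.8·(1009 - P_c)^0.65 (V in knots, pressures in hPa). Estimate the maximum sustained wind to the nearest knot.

ΔP = 1009 − 964 = 45 mb.
45^0.65 ≈ 11.874.
V ≈ 6.8 × 11.874 ≈ 80.7 kt.

81 kt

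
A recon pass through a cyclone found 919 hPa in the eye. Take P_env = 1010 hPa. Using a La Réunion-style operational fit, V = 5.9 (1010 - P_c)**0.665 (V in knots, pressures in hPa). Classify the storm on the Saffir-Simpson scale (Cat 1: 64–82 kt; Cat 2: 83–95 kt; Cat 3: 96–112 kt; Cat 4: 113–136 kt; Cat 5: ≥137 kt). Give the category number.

ΔP = 1010 − 919 = 91 hPa.
V ≈ 5.9 × 91^0.665 = 5.9 × 20.08 ≈ 118 kt.
118 kt falls in the Category 4 band.

4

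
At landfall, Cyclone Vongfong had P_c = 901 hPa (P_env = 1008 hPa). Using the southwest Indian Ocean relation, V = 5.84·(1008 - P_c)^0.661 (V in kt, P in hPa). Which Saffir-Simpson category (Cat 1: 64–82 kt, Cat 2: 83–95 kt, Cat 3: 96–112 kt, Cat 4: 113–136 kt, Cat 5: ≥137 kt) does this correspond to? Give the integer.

4

ΔP = 1008 − 901 = 107 hPa.
V ≈ 5.84 × 107^0.661 = 5.84 × 21.95 ≈ 128 kt.
128 kt falls in the Category 4 band.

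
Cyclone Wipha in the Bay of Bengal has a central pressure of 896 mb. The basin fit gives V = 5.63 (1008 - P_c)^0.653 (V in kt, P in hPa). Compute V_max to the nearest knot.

123 kt

ΔP = 1008 − 896 = 112 mb.
112^0.653 ≈ 21.784.
V ≈ 5.63 × 21.784 ≈ 122.6 kt.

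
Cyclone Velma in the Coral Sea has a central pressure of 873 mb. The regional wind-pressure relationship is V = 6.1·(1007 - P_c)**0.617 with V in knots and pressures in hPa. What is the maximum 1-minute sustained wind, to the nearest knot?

125 kt

ΔP = 1007 − 873 = 134 mb.
134^0.617 ≈ 20.532.
V ≈ 6.1 × 20.532 ≈ 125.2 kt.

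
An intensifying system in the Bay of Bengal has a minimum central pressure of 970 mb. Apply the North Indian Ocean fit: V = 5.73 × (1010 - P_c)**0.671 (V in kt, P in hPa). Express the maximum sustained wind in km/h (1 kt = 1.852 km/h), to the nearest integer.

ΔP = 1010 − 970 = 40 mb.
V ≈ 5.73 × 40^0.671 = 5.73 × 11.885 ≈ 68.098 kt.
68.098 × 1.852 ≈ 126.12 km/h → 126 km/h.

126 km/h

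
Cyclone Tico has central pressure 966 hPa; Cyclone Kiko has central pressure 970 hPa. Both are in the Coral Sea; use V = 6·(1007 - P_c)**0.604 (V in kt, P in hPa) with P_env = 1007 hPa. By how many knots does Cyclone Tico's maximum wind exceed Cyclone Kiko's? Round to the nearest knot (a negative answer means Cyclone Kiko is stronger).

3 kt

Cyclone Tico: ΔP = 41; V ≈ 6 × 41^0.604 ≈ 56.53 kt.
Cyclone Kiko: ΔP = 37; V ≈ 6 × 37^0.604 ≈ 53.13 kt.
Difference ≈ 56.53 − 53.13 = 3.40 → 3 kt.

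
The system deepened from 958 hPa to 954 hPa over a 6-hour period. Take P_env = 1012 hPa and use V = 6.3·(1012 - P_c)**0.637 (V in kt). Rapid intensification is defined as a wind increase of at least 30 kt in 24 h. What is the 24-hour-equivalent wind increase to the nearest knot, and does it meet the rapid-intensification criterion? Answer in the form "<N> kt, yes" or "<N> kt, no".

V₁: ΔP = 54, V ≈ 6.3 × 54^0.637 ≈ 79.96 kt.
V₂: ΔP = 58, V ≈ 6.3 × 58^0.637 ≈ 83.68 kt.
ΔV over 6 h = 3.72 kt → 24 h equivalent = 3.72 × 24/6 ≈ 14.88 kt.
15 kt < 30 kt ⇒ not rapid intensification.

15 kt, no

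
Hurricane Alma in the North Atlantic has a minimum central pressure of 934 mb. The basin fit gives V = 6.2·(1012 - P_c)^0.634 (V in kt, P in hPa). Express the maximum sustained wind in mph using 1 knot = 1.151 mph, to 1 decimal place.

113.0 mph

ΔP = 1012 − 934 = 78 mb.
V ≈ 6.2 × 78^0.634 = 6.2 × 15.834 ≈ 98.170 kt.
98.170 × 1.151 ≈ 112.99 mph → 113.0 mph.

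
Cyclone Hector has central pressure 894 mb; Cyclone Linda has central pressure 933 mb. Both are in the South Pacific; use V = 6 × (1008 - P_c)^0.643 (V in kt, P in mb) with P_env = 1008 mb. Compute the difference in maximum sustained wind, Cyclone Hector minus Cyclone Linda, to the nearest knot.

30 kt

Cyclone Hector: ΔP = 114; V ≈ 6 × 114^0.643 ≈ 126.11 kt.
Cyclone Linda: ΔP = 75; V ≈ 6 × 75^0.643 ≈ 96.34 kt.
Difference ≈ 126.11 − 96.34 = 29.77 → 30 kt.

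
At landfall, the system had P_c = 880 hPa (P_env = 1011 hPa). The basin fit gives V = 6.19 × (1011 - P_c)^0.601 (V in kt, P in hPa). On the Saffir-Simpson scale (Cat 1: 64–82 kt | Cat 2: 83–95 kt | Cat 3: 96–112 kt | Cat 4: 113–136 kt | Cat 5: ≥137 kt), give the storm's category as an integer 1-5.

ΔP = 1011 − 880 = 131 hPa.
V ≈ 6.19 × 131^0.601 = 6.19 × 18.73 ≈ 116 kt.
116 kt falls in the Category 4 band.

4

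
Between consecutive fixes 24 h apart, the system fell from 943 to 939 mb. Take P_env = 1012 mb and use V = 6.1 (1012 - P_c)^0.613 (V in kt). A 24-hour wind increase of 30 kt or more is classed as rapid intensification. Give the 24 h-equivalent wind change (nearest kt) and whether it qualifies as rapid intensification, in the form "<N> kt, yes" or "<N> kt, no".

3 kt, no

V₁: ΔP = 69, V ≈ 6.1 × 69^0.613 ≈ 81.76 kt.
V₂: ΔP = 73, V ≈ 6.1 × 73^0.613 ≈ 84.63 kt.
ΔV over 24 h = 2.87 kt → 24 h equivalent = 2.87 × 24/24 ≈ 2.87 kt.
3 kt < 30 kt ⇒ not rapid intensification.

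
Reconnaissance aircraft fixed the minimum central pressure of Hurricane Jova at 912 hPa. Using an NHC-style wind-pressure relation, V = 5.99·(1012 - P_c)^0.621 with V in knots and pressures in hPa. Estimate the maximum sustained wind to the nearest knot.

105 kt

ΔP = 1012 − 912 = 100 hPa.
100^0.621 ≈ 17.458.
V ≈ 5.99 × 17.458 ≈ 104.6 kt.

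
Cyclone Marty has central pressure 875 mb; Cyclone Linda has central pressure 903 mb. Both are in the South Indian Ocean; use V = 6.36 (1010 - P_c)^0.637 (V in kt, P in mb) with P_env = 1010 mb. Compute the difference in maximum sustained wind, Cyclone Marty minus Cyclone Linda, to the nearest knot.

Cyclone Marty: ΔP = 135; V ≈ 6.36 × 135^0.637 ≈ 144.70 kt.
Cyclone Linda: ΔP = 107; V ≈ 6.36 × 107^0.637 ≈ 124.79 kt.
Difference ≈ 144.70 − 124.79 = 19.91 → 20 kt.

20 kt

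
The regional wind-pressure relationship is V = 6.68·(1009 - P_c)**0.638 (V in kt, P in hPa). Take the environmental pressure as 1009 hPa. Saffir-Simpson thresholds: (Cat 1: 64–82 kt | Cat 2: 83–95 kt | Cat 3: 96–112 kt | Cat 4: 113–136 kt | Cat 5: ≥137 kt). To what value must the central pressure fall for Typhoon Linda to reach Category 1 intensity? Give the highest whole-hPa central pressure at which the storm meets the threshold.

974 hPa

Category 1 begins at V = 64 kt.
Required ΔP = (64/6.68)^(1/0.638) = 9.581^1.567 ≈ 34.53 hPa.
P_c ≤ 1009 − 34.53 = 974.47, so the highest integer P_c is 974 hPa.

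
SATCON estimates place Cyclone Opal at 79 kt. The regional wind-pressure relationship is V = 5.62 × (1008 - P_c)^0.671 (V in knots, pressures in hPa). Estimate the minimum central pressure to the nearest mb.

957 mb

ΔP = (V / 5.62)^(1/0.671) = (79/5.62)^1.490.
79/5.62 = 14.057; 14.057^1.490 ≈ 51.37 mb.
P_c = 1008 − 51.37 = 956.63 ≈ 957 mb.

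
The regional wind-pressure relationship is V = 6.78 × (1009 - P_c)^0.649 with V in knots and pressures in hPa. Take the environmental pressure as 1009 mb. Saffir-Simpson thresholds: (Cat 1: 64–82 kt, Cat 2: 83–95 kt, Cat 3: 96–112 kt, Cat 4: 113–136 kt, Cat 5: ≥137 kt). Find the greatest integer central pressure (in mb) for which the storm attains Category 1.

977 mb

Category 1 begins at V = 64 kt.
Required ΔP = (64/6.78)^(1/0.649) = 9.440^1.541 ≈ 31.79 mb.
P_c ≤ 1009 − 31.79 = 977.21, so the highest integer P_c is 977 mb.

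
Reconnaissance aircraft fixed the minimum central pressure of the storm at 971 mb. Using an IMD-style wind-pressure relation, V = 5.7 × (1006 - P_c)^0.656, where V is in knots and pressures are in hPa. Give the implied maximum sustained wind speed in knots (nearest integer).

59 kt

ΔP = 1006 − 971 = 35 mb.
35^0.656 ≈ 10.302.
V ≈ 5.7 × 10.302 ≈ 58.7 kt.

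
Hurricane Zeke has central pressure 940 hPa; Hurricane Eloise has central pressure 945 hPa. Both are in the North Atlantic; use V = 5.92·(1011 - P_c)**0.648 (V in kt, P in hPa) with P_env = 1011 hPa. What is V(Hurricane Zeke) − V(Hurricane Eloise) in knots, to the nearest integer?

Hurricane Zeke: ΔP = 71; V ≈ 5.92 × 71^0.648 ≈ 93.74 kt.
Hurricane Eloise: ΔP = 66; V ≈ 5.92 × 66^0.648 ≈ 89.41 kt.
Difference ≈ 93.74 − 89.41 = 4.33 → 4 kt.

4 kt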